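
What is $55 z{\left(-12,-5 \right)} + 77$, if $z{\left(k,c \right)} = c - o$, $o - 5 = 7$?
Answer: $-858$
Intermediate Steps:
$o = 12$ ($o = 5 + 7 = 12$)
$z{\left(k,c \right)} = -12 + c$ ($z{\left(k,c \right)} = c - 12 = -12 + c$)
$55 z{\left(-12,-5 \right)} + 77 = 55 \left(-12 - 5\right) + 77 = 55 \left(-17\right) + 77 = -935 + 77 = -858$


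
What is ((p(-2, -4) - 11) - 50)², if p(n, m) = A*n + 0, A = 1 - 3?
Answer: 3249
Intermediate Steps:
A = -2
p(n, m) = -2*n (p(n, m) = -2*n + 0 = -2*n)
((p(-2, -4) - 11) - 50)² = ((-2*(-2) - 11) - 50)² = ((4 - 11) - 50)² = (-7 - 50)² = (-57)² = 3249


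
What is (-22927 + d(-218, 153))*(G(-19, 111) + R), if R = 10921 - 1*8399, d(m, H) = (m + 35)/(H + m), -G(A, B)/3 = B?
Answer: -3261767608/65 ≈ -5.0181e+7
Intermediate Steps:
G(A, B) = -3*B
d(m, H) = (35 + m)/(H + m)
R = 2522 (R = 10921 - 8399 = 2522)
(-22927 + d(-218, 153))*(G(-19, 111) + R) = (-22927 + (35 - 218)/(153 - 218))*(-3*111 + 2522) = (-22927 - 183/(-65))*(-333 + 2522) = (-22927 - 1/65*(-183))*2189 = (-22927 + 183/65)*2189 = -1490072/65*2189 = -3261767608/65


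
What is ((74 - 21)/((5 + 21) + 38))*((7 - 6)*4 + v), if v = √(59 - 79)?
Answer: 53/16 + 53*I*√5/32 ≈ 3.3125 + 3.7035*I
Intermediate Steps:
v = 2*I*√5 (v = √(-20) = 2*I*√5 ≈ 4.4721*I)
((74 - 21)/((5 + 21) + 38))*((7 - 6)*4 + v) = ((74 - 21)/((5 + 21) + 38))*((7 - 6)*4 + 2*I*√5) = (53/(26 + 38))*(1*4 + 2*I*√5) = (53/64)*(4 + 2*I*√5) = (53*(1/64))*(4 + 2*I*√5) = 53*(4 + 2*I*√5)/64 = 53/16 + 53*I*√5/32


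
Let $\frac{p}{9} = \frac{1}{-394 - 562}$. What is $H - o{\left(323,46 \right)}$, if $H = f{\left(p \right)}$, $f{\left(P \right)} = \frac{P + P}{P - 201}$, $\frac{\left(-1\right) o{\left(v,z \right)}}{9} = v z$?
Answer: $\frac{8565562716}{64055} \approx 1.3372 \cdot 10^{5}$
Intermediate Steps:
$o{\left(v,z \right)} = - 9 v z$
$p = - \frac{9}{956}$ ($p = \frac{9}{-394 - 562} = \frac{9}{-956} = 9 \left(- \frac{1}{956}\right) = - \frac{9}{956} \approx -0.0094142$)
$f{\left(P \right)} = \frac{2 P}{-201 + P}$
$H = \frac{6}{64055}$ ($H = 2 \left(- \frac{9}{956}\right) \frac{1}{-201 - \frac{9}{956}} = 2 \left(- \frac{9}{956}\right) \frac{1}{- \frac{192165}{956}} = 2 \left(- \frac{9}{956}\right) \left(- \frac{956}{192165}\right) = \frac{6}{64055} \approx 9.367 \cdot 10^{-5}$)
$H - o{\left(323,46 \right)} = \frac{6}{64055} - \left(-9\right) 323 \cdot 46 = \frac{6}{64055} - -133722 = \frac{6}{64055} + 133722 = \frac{8565562716}{64055}$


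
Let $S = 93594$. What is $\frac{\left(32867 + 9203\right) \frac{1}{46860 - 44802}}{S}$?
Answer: $\frac{3005}{13758318} \approx 0.00021841$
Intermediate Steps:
$\frac{\left(32867 + 9203\right) \frac{1}{46860 - 44802}}{S} = \frac{\left(32867 + 9203\right) \frac{1}{46860 - 44802}}{93594} = \frac{42070}{2058} \cdot \frac{1}{93594} = 42070 \cdot \frac{1}{2058} \cdot \frac{1}{93594} = \frac{3005}{147} \cdot \frac{1}{93594} = \frac{3005}{13758318}$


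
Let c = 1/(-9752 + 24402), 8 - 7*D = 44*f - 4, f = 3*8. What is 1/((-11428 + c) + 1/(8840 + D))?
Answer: -445623700/5092587561907 ≈ -8.7504e-5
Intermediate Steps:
f = 24
D = -1044/7 (D = 8/7 - (44*24 - 4)/7 = 8/7 - (1056 - 4)/7 = 8/7 - ⅐*1052 = 8/7 - 1052/7 = -1044/7 ≈ -149.14)
c = 1/14650 ≈ 6.8259e-5
1/((-11428 + c) + 1/(8840 + D)) = 1/((-11428 + 1/14650) + 1/(8840 - 1044/7)) = 1/(-167420199/14650 + 1/(60836/7)) = 1/(-167420199/14650 + 7/60836) = 1/(-5092587561907/445623700) = -445623700/5092587561907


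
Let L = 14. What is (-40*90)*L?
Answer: -50400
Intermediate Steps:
(-40*90)*L = -40*90*14 = -3600*14 = -50400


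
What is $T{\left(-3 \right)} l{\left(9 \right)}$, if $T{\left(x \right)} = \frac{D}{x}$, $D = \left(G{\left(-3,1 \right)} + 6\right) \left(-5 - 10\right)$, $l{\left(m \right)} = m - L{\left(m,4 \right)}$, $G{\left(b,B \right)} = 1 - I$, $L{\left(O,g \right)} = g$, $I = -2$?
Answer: $225$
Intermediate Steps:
$G{\left(b,B \right)} = 3$ ($G{\left(b,B \right)} = 1 - -2 = 1 + 2 = 3$)
$l{\left(m \right)} = -4 + m$ ($l{\left(m \right)} = m - 4 = -4 + m$)
$D = -135$ ($D = \left(3 + 6\right) \left(-5 - 10\right) = 9 \left(-15\right) = -135$)
$T{\left(x \right)} = - \frac{135}{x}$
$T{\left(-3 \right)} l{\left(9 \right)} = - \frac{135}{-3} \left(-4 + 9\right) = \left(-135\right) \left(- \frac{1}{3}\right) 5 = 45 \cdot 5 = 225$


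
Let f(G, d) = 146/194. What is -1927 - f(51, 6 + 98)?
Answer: -186992/97 ≈ -1927.8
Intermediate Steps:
f(G, d) = 73/97 (f(G, d) = 146*(1/194) = 73/97)
-1927 - f(51, 6 + 98) = -1927 - 1*73/97 = -1927 - 73/97 = -186992/97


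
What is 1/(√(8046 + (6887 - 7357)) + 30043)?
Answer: 30043/902574273 - 2*√1894/902574273 ≈ 3.3189e-5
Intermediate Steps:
1/(√(8046 + (6887 - 7357)) + 30043) = 1/(√(8046 - 470) + 30043) = 1/(√7576 + 30043) = 1/(2*√1894 + 30043) = 1/(30043 + 2*√1894)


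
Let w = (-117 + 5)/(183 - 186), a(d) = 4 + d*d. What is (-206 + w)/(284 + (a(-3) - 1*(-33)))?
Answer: -23/45 ≈ -0.51111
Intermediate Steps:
a(d) = 4 + d²
w = 112/3 (w = -112/(-3) = -112*(-⅓) = 112/3 ≈ 37.333)
(-206 + w)/(284 + (a(-3) - 1*(-33))) = (-206 + 112/3)/(284 + ((4 + (-3)²) - 1*(-33))) = -506/(3*(284 + ((4 + 9) + 33))) = -506/(3*(284 + (13 + 33))) = -506/(3*(284 + 46)) = -506/3/330 = -506/3*1/330 = -23/45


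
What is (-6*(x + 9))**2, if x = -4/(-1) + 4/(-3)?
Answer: 4900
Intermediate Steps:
x = 8/3 (x = -4*(-1) + 4*(-1/3) = 4 - 4/3 = 8/3 ≈ 2.6667)
(-6*(x + 9))**2 = (-6*(8/3 + 9))**2 = (-6*35/3)**2 = (-70)**2 = 4900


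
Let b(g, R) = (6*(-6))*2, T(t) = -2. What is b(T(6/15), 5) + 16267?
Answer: 16195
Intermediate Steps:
b(g, R) = -72 (b(g, R) = -36*2 = -72)
b(T(6/15), 5) + 16267 = -72 + 16267 = 16195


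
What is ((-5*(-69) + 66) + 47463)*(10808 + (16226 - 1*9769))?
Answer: 826544610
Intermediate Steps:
((-5*(-69) + 66) + 47463)*(10808 + (16226 - 1*9769)) = ((345 + 66) + 47463)*(10808 + (16226 - 9769)) = (411 + 47463)*(10808 + 6457) = 47874*17265 = 826544610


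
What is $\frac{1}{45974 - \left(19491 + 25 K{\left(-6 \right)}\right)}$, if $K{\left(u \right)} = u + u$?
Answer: $\frac{1}{26783} \approx 3.7337 \cdot 10^{-5}$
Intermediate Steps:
$K{\left(u \right)} = 2 u$
$\frac{1}{45974 - \left(19491 + 25 K{\left(-6 \right)}\right)} = \frac{1}{45974 - \left(19491 + 25 \cdot 2 \left(-6\right)\right)} = \frac{1}{45974 + \left(\left(\left(-25\right) \left(-12\right) + 21\right) - 19512\right)} = \frac{1}{45974 + \left(\left(300 + 21\right) - 19512\right)} = \frac{1}{45974 + \left(321 - 19512\right)} = \frac{1}{45974 - 19191} = \frac{1}{26783}$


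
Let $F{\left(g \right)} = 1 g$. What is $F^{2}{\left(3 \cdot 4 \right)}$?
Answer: $144$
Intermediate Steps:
$F{\left(g \right)} = g$
$F^{2}{\left(3 \cdot 4 \right)} = \left(3 \cdot 4\right)^{2} = 12^{2} = 144$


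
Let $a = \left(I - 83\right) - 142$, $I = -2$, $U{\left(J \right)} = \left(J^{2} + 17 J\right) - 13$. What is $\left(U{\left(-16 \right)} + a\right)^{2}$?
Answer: $65536$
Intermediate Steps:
$U{\left(J \right)} = -13 + J^{2} + 17 J$
$a = -227$ ($a = \left(-2 - 83\right) - 142 = -85 - 142 = -227$)
$\left(U{\left(-16 \right)} + a\right)^{2} = \left(\left(-13 + \left(-16\right)^{2} + 17 \left(-16\right)\right) - 227\right)^{2} = \left(\left(-13 + 256 - 272\right) - 227\right)^{2} = \left(-29 - 227\right)^{2} = \left(-256\right)^{2} = 65536$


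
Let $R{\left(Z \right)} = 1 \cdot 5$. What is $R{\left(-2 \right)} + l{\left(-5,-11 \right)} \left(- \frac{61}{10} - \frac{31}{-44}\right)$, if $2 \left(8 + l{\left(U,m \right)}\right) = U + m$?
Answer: $\frac{5023}{55} \approx 91.327$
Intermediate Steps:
$R{\left(Z \right)} = 5$
$l{\left(U,m \right)} = -8 + \frac{U}{2} + \frac{m}{2}$ ($l{\left(U,m \right)} = -8 + \frac{U + m}{2} = -8 + \left(\frac{U}{2} + \frac{m}{2}\right) = -8 + \frac{U}{2} + \frac{m}{2}$)
$R{\left(-2 \right)} + l{\left(-5,-11 \right)} \left(- \frac{61}{10} - \frac{31}{-44}\right) = 5 + \left(-8 + \frac{1}{2} \left(-5\right) + \frac{1}{2} \left(-11\right)\right) \left(- \frac{61}{10} - \frac{31}{-44}\right) = 5 + \left(-8 - \frac{5}{2} - \frac{11}{2}\right) \left(\left(-61\right) \frac{1}{10} - - \frac{31}{44}\right) = 5 - 16 \left(- \frac{61}{10} + \frac{31}{44}\right) = 5 - - \frac{4748}{55} = 5 + \frac{4748}{55} = \frac{5023}{55}$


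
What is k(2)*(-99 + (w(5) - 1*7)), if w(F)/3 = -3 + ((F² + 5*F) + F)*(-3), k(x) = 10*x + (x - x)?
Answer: -12200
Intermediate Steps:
k(x) = 10*x (k(x) = 10*x + 0 = 10*x)
w(F) = -9 - 54*F - 9*F² (w(F) = 3*(-3 + ((F² + 5*F) + F)*(-3)) = 3*(-3 + (F² + 6*F)*(-3)) = 3*(-3 + (-18*F - 3*F²)) = 3*(-3 - 18*F - 3*F²) = -9 - 54*F - 9*F²)
k(2)*(-99 + (w(5) - 1*7)) = (10*2)*(-99 + ((-9 - 54*5 - 9*5²) - 1*7)) = 20*(-99 + ((-9 - 270 - 9*25) - 7)) = 20*(-99 + ((-9 - 270 - 225) - 7)) = 20*(-99 + (-504 - 7)) = 20*(-99 - 511) = 20*(-610) = -12200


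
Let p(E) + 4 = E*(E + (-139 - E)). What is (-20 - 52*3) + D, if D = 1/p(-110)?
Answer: -2690335/15286 ≈ -176.00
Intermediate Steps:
p(E) = -4 - 139*E (p(E) = -4 + E*(E + (-139 - E)) = -4 + E*(-139) = -4 - 139*E)
D = 1/15286 (D = 1/(-4 - 139*(-110)) = 1/(-4 + 15290) = 1/15286 ≈ 6.5419e-5)
(-20 - 52*3) + D = (-20 - 52*3) + 1/15286 = (-20 - 156) + 1/15286 = -176 + 1/15286 = -2690335/15286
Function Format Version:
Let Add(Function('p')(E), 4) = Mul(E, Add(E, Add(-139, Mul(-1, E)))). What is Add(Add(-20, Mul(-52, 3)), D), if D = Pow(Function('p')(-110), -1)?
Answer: Rational(-2690335, 15286) ≈ -176.00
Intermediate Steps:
Function('p')(E) = Add(-4, Mul(-139, E)) (Function('p')(E) = Add(-4, Mul(E, Add(E, Add(-139, Mul(-1, E))))) = Add(-4, Mul(E, -139)) = Add(-4, Mul(-139, E)))
D = Rational(1, 15286) (D = Pow(Add(-4, Mul(-139, -110)), -1) = Pow(Add(-4, 15290), -1) = Pow(15286, -1) = Rational(1, 15286) ≈ 6.5419e-5)
Add(Add(-20, Mul(-52, 3)), D) = Add(Add(-20, Mul(-52, 3)), Rational(1, 15286)) = Add(Add(-20, -156), Rational(1, 15286)) = Add(-176, Rational(1, 15286)) = Rational(-2690335, 15286)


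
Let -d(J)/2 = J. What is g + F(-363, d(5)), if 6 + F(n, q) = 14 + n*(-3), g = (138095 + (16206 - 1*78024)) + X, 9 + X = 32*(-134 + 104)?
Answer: 76405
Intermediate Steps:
X = -969 (X = -9 + 32*(-134 + 104) = -9 + 32*(-30) = -9 - 960 = -969)
d(J) = -2*J
g = 75308 (g = (138095 + (16206 - 1*78024)) - 969 = (138095 + (16206 - 78024)) - 969 = (138095 - 61818) - 969 = 76277 - 969 = 75308)
F(n, q) = 8 - 3*n (F(n, q) = -6 + (14 + n*(-3)) = -6 + (14 - 3*n) = 8 - 3*n)
g + F(-363, d(5)) = 75308 + (8 - 3*(-363)) = 75308 + (8 + 1089) = 75308 + 1097 = 76405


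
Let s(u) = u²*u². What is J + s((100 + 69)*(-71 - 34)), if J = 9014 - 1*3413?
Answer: 99152578969256226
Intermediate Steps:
s(u) = u⁴
J = 5601 (J = 9014 - 3413 = 5601)
J + s((100 + 69)*(-71 - 34)) = 5601 + ((100 + 69)*(-71 - 34))⁴ = 5601 + (169*(-105))⁴ = 5601 + (-17745)⁴ = 5601 + 99152578969250625 = 99152578969256226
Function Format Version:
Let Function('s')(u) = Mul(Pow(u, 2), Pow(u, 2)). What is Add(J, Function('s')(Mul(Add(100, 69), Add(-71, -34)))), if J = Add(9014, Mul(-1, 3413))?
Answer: 99152578969256226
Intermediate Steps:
Function('s')(u) = Pow(u, 4)
J = 5601 (J = Add(9014, -3413) = 5601)
Add(J, Function('s')(Mul(Add(100, 69), Add(-71, -34)))) = Add(5601, Pow(Mul(Add(100, 69), Add(-71, -34)), 4)) = Add(5601, Pow(Mul(169, -105), 4)) = Add(5601, Pow(-17745, 4)) = Add(5601, 99152578969250625) = 99152578969256226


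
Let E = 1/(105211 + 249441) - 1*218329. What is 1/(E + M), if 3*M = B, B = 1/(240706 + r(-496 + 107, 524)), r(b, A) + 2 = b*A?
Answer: -4903241226/1070519753573197 ≈ -4.5802e-6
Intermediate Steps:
r(b, A) = -2 + A*b (r(b, A) = -2 + b*A = -2 + A*b)
B = 1/36868 (B = 1/(240706 + (-2 + 524*(-496 + 107))) = 1/(240706 + (-2 + 524*(-389))) = 1/(240706 + (-2 - 203836)) = 1/(240706 - 203838) = 1/36868 ≈ 2.7124e-5)
E = -77430816507/354652 (E = 1/354652 - 218329 = -77430816507/354652 ≈ -2.1833e+5)
M = 1/110604 (M = (⅓)*(1/36868) = 1/110604 ≈ 9.0413e-6)
1/(E + M) = 1/(-77430816507/354652 + 1/110604) = 1/(-1070519753573197/4903241226) = -4903241226/1070519753573197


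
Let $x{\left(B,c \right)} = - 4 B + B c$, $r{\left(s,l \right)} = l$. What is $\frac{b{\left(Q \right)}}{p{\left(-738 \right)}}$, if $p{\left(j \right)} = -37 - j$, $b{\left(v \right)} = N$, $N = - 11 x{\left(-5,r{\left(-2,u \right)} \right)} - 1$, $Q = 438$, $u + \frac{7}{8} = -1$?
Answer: $- \frac{2593}{5608} \approx -0.46238$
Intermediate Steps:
$u = - \frac{15}{8}$ ($u = - \frac{7}{8} - 1 = - \frac{15}{8} \approx -1.875$)
$N = - \frac{2593}{8}$ ($N = - 11 \left(- 5 \left(-4 - \frac{15}{8}\right)\right) - 1 = - 11 \left(\left(-5\right) \left(- \frac{47}{8}\right)\right) - 1 = \left(-11\right) \frac{235}{8} - 1 = - \frac{2585}{8} - 1 = - \frac{2593}{8} \approx -324.13$)
$b{\left(v \right)} = - \frac{2593}{8}$
$\frac{b{\left(Q \right)}}{p{\left(-738 \right)}} = - \frac{2593}{8 \left(-37 - -738\right)} = - \frac{2593}{8 \left(-37 + 738\right)} = - \frac{2593}{8 \cdot 701} = \left(- \frac{2593}{8}\right) \frac{1}{701} = - \frac{2593}{5608}$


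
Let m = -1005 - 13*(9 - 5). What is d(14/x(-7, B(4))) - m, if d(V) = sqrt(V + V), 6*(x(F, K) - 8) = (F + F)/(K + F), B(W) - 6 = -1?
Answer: 1057 + 2*sqrt(2310)/55 ≈ 1058.7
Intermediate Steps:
B(W) = 5 (B(W) = 6 - 1 = 5)
x(F, K) = 8 + F/(3*(F + K)) (x(F, K) = 8 + ((F + F)/(K + F))/6 = 8 + ((2*F)/(F + K))/6 = 8 + (2*F/(F + K))/6 = 8 + F/(3*(F + K)))
d(V) = sqrt(2)*sqrt(V) (d(V) = sqrt(2*V) = sqrt(2)*sqrt(V))
m = -1057 (m = -1005 - 13*4 = -1005 - 1*52 = -1005 - 52 = -1057)
d(14/x(-7, B(4))) - m = sqrt(2)*sqrt(14/(((8*5 + (25/3)*(-7))/(-7 + 5)))) - 1*(-1057) = sqrt(2)*sqrt(14/(((40 - 175/3)/(-2)))) + 1057 = sqrt(2)*sqrt(14/((-1/2*(-55/3)))) + 1057 = sqrt(2)*sqrt(14/(55/6)) + 1057 = sqrt(2)*sqrt(14*(6/55)) + 1057 = sqrt(2)*sqrt(84/55) + 1057 = sqrt(2)*(2*sqrt(1155)/55) + 1057 = 2*sqrt(2310)/55 + 1057 = 1057 + 2*sqrt(2310)/55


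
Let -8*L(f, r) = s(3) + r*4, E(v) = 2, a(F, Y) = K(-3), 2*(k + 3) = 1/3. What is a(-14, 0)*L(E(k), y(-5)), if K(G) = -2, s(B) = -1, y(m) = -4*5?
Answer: -81/4 ≈ -20.250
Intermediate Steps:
y(m) = -20
k = -17/6 (k = -3 + (½)/3 = -3 + (½)*(⅓) = -3 + ⅙ = -17/6 ≈ -2.8333)
a(F, Y) = -2
L(f, r) = ⅛ - r/2 (L(f, r) = -(-1 + r*4)/8 = -(-1 + 4*r)/8 = ⅛ - r/2)
a(-14, 0)*L(E(k), y(-5)) = -2*(⅛ - ½*(-20)) = -2*(⅛ + 10) = -2*81/8 = -81/4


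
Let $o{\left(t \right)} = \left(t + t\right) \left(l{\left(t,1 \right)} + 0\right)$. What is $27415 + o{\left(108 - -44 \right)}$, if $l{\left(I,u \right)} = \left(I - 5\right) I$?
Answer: $6819991$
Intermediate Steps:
$l{\left(I,u \right)} = I \left(-5 + I\right)$ ($l{\left(I,u \right)} = \left(-5 + I\right) I = I \left(-5 + I\right)$)
$o{\left(t \right)} = 2 t^{2} \left(-5 + t\right)$ ($o{\left(t \right)} = \left(t + t\right) \left(t \left(-5 + t\right) + 0\right) = 2 t t \left(-5 + t\right) = 2 t^{2} \left(-5 + t\right)$)
$27415 + o{\left(108 - -44 \right)} = 27415 + 2 \left(108 - -44\right)^{2} \left(-5 + \left(108 - -44\right)\right) = 27415 + 2 \left(108 + 44\right)^{2} \left(-5 + \left(108 + 44\right)\right) = 27415 + 2 \cdot 152^{2} \left(-5 + 152\right) = 27415 + 2 \cdot 23104 \cdot 147 = 27415 + 6792576 = 6819991$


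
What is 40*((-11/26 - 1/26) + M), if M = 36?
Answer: 18480/13 ≈ 1421.5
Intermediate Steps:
40*((-11/26 - 1/26) + M) = 40*((-11/26 - 1/26) + 36) = 40*(-6/13 + 36) = 40*(462/13) = 18480/13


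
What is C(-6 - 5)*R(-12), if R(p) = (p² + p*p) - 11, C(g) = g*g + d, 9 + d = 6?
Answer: 32686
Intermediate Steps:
d = -3 (d = -9 + 6 = -3)
C(g) = -3 + g² (C(g) = g*g - 3 = g² - 3 = -3 + g²)
R(p) = -11 + 2*p² (R(p) = (p² + p²) - 11 = 2*p² - 11 = -11 + 2*p²)
C(-6 - 5)*R(-12) = (-3 + (-6 - 5)²)*(-11 + 2*(-12)²) = (-3 + (-11)²)*(-11 + 2*144) = (-3 + 121)*(-11 + 288) = 118*277 = 32686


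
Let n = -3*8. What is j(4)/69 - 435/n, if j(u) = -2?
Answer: 9989/552 ≈ 18.096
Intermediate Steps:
n = -24
j(4)/69 - 435/n = -2/69 - 435/(-24) = -2*1/69 - 435*(-1/24) = -2/69 + 145/8 = 9989/552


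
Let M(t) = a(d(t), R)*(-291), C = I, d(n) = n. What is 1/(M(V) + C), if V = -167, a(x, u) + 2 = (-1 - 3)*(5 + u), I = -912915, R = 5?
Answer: -1/900693 ≈ -1.1103e-6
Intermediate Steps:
a(x, u) = -22 - 4*u (a(x, u) = -2 + (-1 - 3)*(5 + u) = -2 - 4*(5 + u) = -2 + (-20 - 4*u) = -22 - 4*u)
C = -912915
M(t) = 12222 (M(t) = (-22 - 4*5)*(-291) = (-22 - 20)*(-291) = -42*(-291) = 12222)
1/(M(V) + C) = 1/(12222 - 912915) = 1/(-900693) = -1/900693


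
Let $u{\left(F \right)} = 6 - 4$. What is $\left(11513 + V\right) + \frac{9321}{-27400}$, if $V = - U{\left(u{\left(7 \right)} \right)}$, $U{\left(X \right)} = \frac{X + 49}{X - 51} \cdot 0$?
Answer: $\frac{315446879}{27400} \approx 11513.0$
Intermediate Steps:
$u{\left(F \right)} = 2$ ($u{\left(F \right)} = 6 - 4 = 2$)
$U{\left(X \right)} = 0$ ($U{\left(X \right)} = \frac{49 + X}{-51 + X} 0 = 0$)
$V = 0$ ($V = \left(-1\right) 0 = 0$)
$\left(11513 + V\right) + \frac{9321}{-27400} = \left(11513 + 0\right) + \frac{9321}{-27400} = 11513 + 9321 \left(- \frac{1}{27400}\right) = 11513 - \frac{9321}{27400} = \frac{315446879}{27400}$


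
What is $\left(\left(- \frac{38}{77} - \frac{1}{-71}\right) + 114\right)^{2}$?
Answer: $\frac{385165460689}{29888089} \approx 12887.0$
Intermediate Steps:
$\left(\left(- \frac{38}{77} - \frac{1}{-71}\right) + 114\right)^{2} = \left(\left(\left(-38\right) \frac{1}{77} - - \frac{1}{71}\right) + 114\right)^{2} = \left(\left(- \frac{38}{77} + \frac{1}{71}\right) + 114\right)^{2} = \left(- \frac{2621}{5467} + 114\right)^{2} = \left(\frac{620617}{5467}\right)^{2} = \frac{385165460689}{29888089}$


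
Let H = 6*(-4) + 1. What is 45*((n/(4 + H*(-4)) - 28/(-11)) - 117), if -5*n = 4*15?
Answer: -453735/88 ≈ -5156.1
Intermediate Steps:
H = -23 (H = -24 + 1 = -23)
n = -12 (n = -4*15/5 = -⅕*60 = -12)
45*((n/(4 + H*(-4)) - 28/(-11)) - 117) = 45*((-12/(4 - 23*(-4)) - 28/(-11)) - 117) = 45*((-12/(4 + 92) - 28*(-1/11)) - 117) = 45*((-12/96 + 28/11) - 117) = 45*((-12*1/96 + 28/11) - 117) = 45*((-⅛ + 28/11) - 117) = 45*(213/88 - 117) = 45*(-10083/88) = -453735/88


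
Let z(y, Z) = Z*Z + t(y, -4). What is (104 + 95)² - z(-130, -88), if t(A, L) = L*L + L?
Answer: 31845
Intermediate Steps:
t(A, L) = L + L² (t(A, L) = L² + L = L + L²)
z(y, Z) = 12 + Z² (z(y, Z) = Z*Z - 4*(1 - 4) = Z² - 4*(-3) = Z² + 12 = 12 + Z²)
(104 + 95)² - z(-130, -88) = (104 + 95)² - (12 + (-88)²) = 199² - (12 + 7744) = 39601 - 1*7756 = 39601 - 7756 = 31845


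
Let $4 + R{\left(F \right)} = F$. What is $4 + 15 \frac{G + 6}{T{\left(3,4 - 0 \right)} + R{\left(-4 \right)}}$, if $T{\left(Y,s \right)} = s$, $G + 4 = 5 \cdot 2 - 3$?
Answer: $- \frac{119}{4} \approx -29.75$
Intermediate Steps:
$G = 3$ ($G = -4 + \left(5 \cdot 2 - 3\right) = -4 + \left(10 - 3\right) = -4 + 7 = 3$)
$R{\left(F \right)} = -4 + F$
$4 + 15 \frac{G + 6}{T{\left(3,4 - 0 \right)} + R{\left(-4 \right)}} = 4 + 15 \frac{3 + 6}{\left(4 - 0\right) - 8} = 4 + 15 \frac{9}{\left(4 + 0\right) - 8} = 4 + 15 \frac{9}{4 - 8} = 4 + 15 \frac{9}{-4} = 4 + 15 \cdot 9 \left(- \frac{1}{4}\right) = 4 + 15 \left(- \frac{9}{4}\right) = 4 - \frac{135}{4} = - \frac{119}{4}$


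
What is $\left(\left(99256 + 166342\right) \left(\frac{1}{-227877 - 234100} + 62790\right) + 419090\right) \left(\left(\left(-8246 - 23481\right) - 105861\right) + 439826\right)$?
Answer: $\frac{2328603887370035241936}{461977} \approx 5.0405 \cdot 10^{15}$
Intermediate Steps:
$\left(\left(99256 + 166342\right) \left(\frac{1}{-227877 - 234100} + 62790\right) + 419090\right) \left(\left(\left(-8246 - 23481\right) - 105861\right) + 439826\right) = \left(265598 \left(\frac{1}{-461977} + 62790\right) + 419090\right) \left(\left(-31727 - 105861\right) + 439826\right) = \left(265598 \left(- \frac{1}{461977} + 62790\right) + 419090\right) \left(-137588 + 439826\right) = \left(265598 \cdot \frac{29007535829}{461977} + 419090\right) 302238 = \left(\frac{7704343501110742}{461977} + 419090\right) 302238 = \frac{7704537111051672}{461977} \cdot 302238 = \frac{2328603887370035241936}{461977}$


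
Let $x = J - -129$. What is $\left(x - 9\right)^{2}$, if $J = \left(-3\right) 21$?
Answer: $3249$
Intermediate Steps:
$J = -63$
$x = 66$ ($x = -63 - -129 = -63 + 129 = 66$)
$\left(x - 9\right)^{2} = \left(66 - 9\right)^{2} = 57^{2} = 3249$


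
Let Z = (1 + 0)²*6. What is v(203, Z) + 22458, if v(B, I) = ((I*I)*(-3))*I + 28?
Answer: 21838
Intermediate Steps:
Z = 6 (Z = 1²*6 = 1*6 = 6)
v(B, I) = 28 - 3*I³ (v(B, I) = (I²*(-3))*I + 28 = (-3*I²)*I + 28 = -3*I³ + 28 = 28 - 3*I³)
v(203, Z) + 22458 = (28 - 3*6³) + 22458 = (28 - 3*216) + 22458 = (28 - 648) + 22458 = -620 + 22458 = 21838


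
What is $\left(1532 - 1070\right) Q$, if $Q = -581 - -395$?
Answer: $-85932$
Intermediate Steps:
$Q = -186$ ($Q = -581 + 395 = -186$)
$\left(1532 - 1070\right) Q = \left(1532 - 1070\right) \left(-186\right) = 462 \left(-186\right) = -85932$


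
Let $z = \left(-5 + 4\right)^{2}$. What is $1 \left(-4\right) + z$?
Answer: $-3$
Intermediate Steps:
$z = 1$ ($z = \left(-1\right)^{2} = 1$)
$1 \left(-4\right) + z = 1 \left(-4\right) + 1 = -4 + 1 = -3$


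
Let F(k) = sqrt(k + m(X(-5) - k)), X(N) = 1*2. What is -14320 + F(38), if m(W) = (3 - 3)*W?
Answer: -14320 + sqrt(38) ≈ -14314.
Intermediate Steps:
X(N) = 2
m(W) = 0 (m(W) = 0*W = 0)
F(k) = sqrt(k) (F(k) = sqrt(k + 0) = sqrt(k))
-14320 + F(38) = -14320 + sqrt(38)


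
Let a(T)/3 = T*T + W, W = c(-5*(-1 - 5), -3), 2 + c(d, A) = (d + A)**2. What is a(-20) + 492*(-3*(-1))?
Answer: 4857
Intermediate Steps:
c(d, A) = -2 + (A + d)**2 (c(d, A) = -2 + (d + A)**2 = -2 + (A + d)**2)
W = 727 (W = -2 + (-3 - 5*(-1 - 5))**2 = -2 + (-3 - 5*(-6))**2 = -2 + (-3 + 30)**2 = -2 + 27**2 = -2 + 729 = 727)
a(T) = 2181 + 3*T**2 (a(T) = 3*(T*T + 727) = 3*(T**2 + 727) = 3*(727 + T**2) = 2181 + 3*T**2)
a(-20) + 492*(-3*(-1)) = (2181 + 3*(-20)**2) + 492*(-3*(-1)) = (2181 + 3*400) + 492*3 = (2181 + 1200) + 1476 = 3381 + 1476 = 4857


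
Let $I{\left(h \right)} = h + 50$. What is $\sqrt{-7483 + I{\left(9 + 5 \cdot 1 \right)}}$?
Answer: $i \sqrt{7419} \approx 86.134 i$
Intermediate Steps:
$I{\left(h \right)} = 50 + h$
$\sqrt{-7483 + I{\left(9 + 5 \cdot 1 \right)}} = \sqrt{-7483 + \left(50 + \left(9 + 5 \cdot 1\right)\right)} = \sqrt{-7483 + \left(50 + \left(9 + 5\right)\right)} = \sqrt{-7483 + \left(50 + 14\right)} = \sqrt{-7483 + 64} = \sqrt{-7419} = i \sqrt{7419}$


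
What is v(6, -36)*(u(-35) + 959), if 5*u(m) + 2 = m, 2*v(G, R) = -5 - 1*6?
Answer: -26169/5 ≈ -5233.8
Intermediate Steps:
v(G, R) = -11/2 (v(G, R) = (-5 - 1*6)/2 = (-5 - 6)/2 = (½)*(-11) = -11/2)
u(m) = -⅖ + m/5
v(6, -36)*(u(-35) + 959) = -11*((-⅖ + (⅕)*(-35)) + 959)/2 = -11*((-⅖ - 7) + 959)/2 = -11*(-37/5 + 959)/2 = -11/2*4758/5 = -26169/5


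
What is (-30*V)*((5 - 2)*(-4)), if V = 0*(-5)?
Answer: 0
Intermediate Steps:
V = 0
(-30*V)*((5 - 2)*(-4)) = (-30*0)*((5 - 2)*(-4)) = 0*(3*(-4)) = 0*(-12) = 0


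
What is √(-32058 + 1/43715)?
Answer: I*√61262877227335/43715 ≈ 179.05*I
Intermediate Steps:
√(-32058 + 1/43715) = √(-1401415469/43715) = I*√61262877227335/43715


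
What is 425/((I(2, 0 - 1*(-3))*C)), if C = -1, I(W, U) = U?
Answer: -425/3 ≈ -141.67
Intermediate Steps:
425/((I(2, 0 - 1*(-3))*C)) = 425/(((0 - 1*(-3))*(-1))) = 425/(((0 + 3)*(-1))) = 425/((3*(-1))) = 425/(-3) = 425*(-⅓) = -425/3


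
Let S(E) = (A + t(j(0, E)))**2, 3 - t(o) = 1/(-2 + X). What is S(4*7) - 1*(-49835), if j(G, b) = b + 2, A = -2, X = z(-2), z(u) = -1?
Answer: 448531/9 ≈ 49837.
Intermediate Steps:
X = -1
j(G, b) = 2 + b
t(o) = 10/3 (t(o) = 3 - 1/(-2 - 1) = 3 - 1/(-3) = 3 - 1*(-1/3) = 3 + 1/3 = 10/3)
S(E) = 16/9 (S(E) = (-2 + 10/3)**2 = (4/3)**2 = 16/9)
S(4*7) - 1*(-49835) = 16/9 - 1*(-49835) = 16/9 + 49835 = 448531/9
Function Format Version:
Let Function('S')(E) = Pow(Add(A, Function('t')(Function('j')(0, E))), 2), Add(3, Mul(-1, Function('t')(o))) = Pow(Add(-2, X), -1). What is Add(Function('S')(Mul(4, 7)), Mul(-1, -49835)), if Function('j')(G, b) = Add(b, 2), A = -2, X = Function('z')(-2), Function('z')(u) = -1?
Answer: Rational(448531, 9) ≈ 49837.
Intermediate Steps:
X = -1
Function('j')(G, b) = Add(2, b)
Function('t')(o) = Rational(10, 3) (Function('t')(o) = Add(3, Mul(-1, Pow(Add(-2, -1), -1))) = Add(3, Mul(-1, Pow(-3, -1))) = Add(3, Mul(-1, Rational(-1, 3))) = Add(3, Rational(1, 3)) = Rational(10, 3))
Function('S')(E) = Rational(16, 9) (Function('S')(E) = Pow(Add(-2, Rational(10, 3)), 2) = Pow(Rational(4, 3), 2) = Rational(16, 9))
Add(Function('S')(Mul(4, 7)), Mul(-1, -49835)) = Add(Rational(16, 9), Mul(-1, -49835)) = Add(Rational(16, 9), 49835) = Rational(448531, 9)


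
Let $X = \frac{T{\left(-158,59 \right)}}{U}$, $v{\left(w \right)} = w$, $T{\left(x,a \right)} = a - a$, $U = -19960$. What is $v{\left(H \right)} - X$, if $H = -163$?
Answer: $-163$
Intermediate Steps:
$T{\left(x,a \right)} = 0$
$X = 0$ ($X = \frac{0}{-19960} = 0 \left(- \frac{1}{19960}\right) = 0$)
$v{\left(H \right)} - X = -163 - 0 = -163 + 0 = -163$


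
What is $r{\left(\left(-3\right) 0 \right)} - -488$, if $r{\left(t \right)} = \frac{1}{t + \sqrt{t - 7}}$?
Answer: $488 - \frac{i \sqrt{7}}{7} \approx 488.0 - 0.37796 i$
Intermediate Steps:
$r{\left(t \right)} = \frac{1}{t + \sqrt{-7 + t}}$
$r{\left(\left(-3\right) 0 \right)} - -488 = \frac{1}{\left(-3\right) 0 + \sqrt{-7 - 0}} - -488 = \frac{1}{0 + \sqrt{-7 + 0}} + 488 = \frac{1}{0 + \sqrt{-7}} + 488 = \frac{1}{0 + i \sqrt{7}} + 488 = \frac{1}{i \sqrt{7}} + 488 = - \frac{i \sqrt{7}}{7} + 488 = 488 - \frac{i \sqrt{7}}{7}$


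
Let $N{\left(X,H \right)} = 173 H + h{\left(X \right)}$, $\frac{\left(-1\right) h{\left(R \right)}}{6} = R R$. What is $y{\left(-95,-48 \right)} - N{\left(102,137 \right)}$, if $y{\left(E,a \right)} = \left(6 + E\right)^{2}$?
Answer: $46644$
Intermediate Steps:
$h{\left(R \right)} = - 6 R^{2}$ ($h{\left(R \right)} = - 6 R R = - 6 R^{2}$)
$N{\left(X,H \right)} = - 6 X^{2} + 173 H$ ($N{\left(X,H \right)} = 173 H - 6 X^{2} = - 6 X^{2} + 173 H$)
$y{\left(-95,-48 \right)} - N{\left(102,137 \right)} = \left(6 - 95\right)^{2} - \left(- 6 \cdot 102^{2} + 173 \cdot 137\right) = \left(-89\right)^{2} - \left(\left(-6\right) 10404 + 23701\right) = 7921 - \left(-62424 + 23701\right) = 7921 - -38723 = 7921 + 38723 = 46644$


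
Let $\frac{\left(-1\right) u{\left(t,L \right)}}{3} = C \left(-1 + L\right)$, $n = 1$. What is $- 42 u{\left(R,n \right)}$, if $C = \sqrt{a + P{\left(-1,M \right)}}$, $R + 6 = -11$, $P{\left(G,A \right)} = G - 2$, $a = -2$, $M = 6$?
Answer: $0$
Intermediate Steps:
$P{\left(G,A \right)} = -2 + G$
$R = -17$ ($R = -6 - 11 = -17$)
$C = i \sqrt{5}$ ($C = \sqrt{-2 - 3} = \sqrt{-5} = i \sqrt{5} \approx 2.2361 i$)
$u{\left(t,L \right)} = - 3 i \sqrt{5} \left(-1 + L\right)$
$- 42 u{\left(R,n \right)} = - 42 \cdot 3 i \sqrt{5} \left(1 - 1\right) = - 42 \cdot 3 i \sqrt{5} \cdot 0 = \left(-42\right) 0 = 0$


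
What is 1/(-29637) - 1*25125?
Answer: -744629626/29637 ≈ -25125.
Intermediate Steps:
1/(-29637) - 1*25125 = -1/29637 - 25125 = -744629626/29637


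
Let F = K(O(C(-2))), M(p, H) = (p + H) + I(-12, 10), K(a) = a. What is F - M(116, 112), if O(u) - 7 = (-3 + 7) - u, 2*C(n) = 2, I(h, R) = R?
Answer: -228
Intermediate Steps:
C(n) = 1 (C(n) = (½)*2 = 1)
O(u) = 11 - u (O(u) = 7 + ((-3 + 7) - u) = 7 + (4 - u) = 11 - u)
M(p, H) = 10 + H + p (M(p, H) = (p + H) + 10 = (H + p) + 10 = 10 + H + p)
F = 10 (F = 11 - 1*1 = 11 - 1 = 10)
F - M(116, 112) = 10 - (10 + 112 + 116) = 10 - 1*238 = 10 - 238 = -228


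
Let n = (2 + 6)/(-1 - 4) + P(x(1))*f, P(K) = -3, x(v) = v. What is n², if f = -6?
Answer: 6724/25 ≈ 268.96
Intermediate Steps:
n = 82/5 (n = (2 + 6)/(-1 - 4) - 3*(-6) = 8/(-5) + 18 = 8*(-⅕) + 18 = -8/5 + 18 = 82/5 ≈ 16.400)
n² = (82/5)² = 6724/25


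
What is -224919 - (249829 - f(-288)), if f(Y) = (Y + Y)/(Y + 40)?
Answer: -14717116/31 ≈ -4.7475e+5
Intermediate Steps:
f(Y) = 2*Y/(40 + Y) (f(Y) = (2*Y)/(40 + Y) = 2*Y/(40 + Y))
-224919 - (249829 - f(-288)) = -224919 - (249829 - 2*(-288)/(40 - 288)) = -224919 - (249829 - 2*(-288)/(-248)) = -224919 - (249829 - 2*(-288)*(-1)/248) = -224919 - (249829 - 1*72/31) = -224919 - (249829 - 72/31) = -224919 - 1*7744627/31 = -224919 - 7744627/31 = -14717116/31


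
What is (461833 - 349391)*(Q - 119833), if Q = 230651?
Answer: 12460597556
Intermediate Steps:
(461833 - 349391)*(Q - 119833) = (461833 - 349391)*(230651 - 119833) = 112442*110818 = 12460597556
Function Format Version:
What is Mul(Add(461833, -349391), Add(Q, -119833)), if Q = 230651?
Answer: 12460597556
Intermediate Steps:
Mul(Add(461833, -349391), Add(Q, -119833)) = Mul(Add(461833, -349391), Add(230651, -119833)) = Mul(112442, 110818) = 12460597556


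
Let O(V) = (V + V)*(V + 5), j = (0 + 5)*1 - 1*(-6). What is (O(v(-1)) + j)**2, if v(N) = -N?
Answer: 529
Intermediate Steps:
j = 11 (j = 5*1 + 6 = 5 + 6 = 11)
O(V) = 2*V*(5 + V) (O(V) = (2*V)*(5 + V) = 2*V*(5 + V))
(O(v(-1)) + j)**2 = (2*(-1*(-1))*(5 - 1*(-1)) + 11)**2 = (2*1*(5 + 1) + 11)**2 = (2*1*6 + 11)**2 = (12 + 11)**2 = 23**2 = 529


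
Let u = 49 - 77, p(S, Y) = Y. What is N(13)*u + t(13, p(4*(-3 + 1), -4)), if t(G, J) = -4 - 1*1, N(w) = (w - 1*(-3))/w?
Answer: -513/13 ≈ -39.462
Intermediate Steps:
N(w) = (3 + w)/w (N(w) = (w + 3)/w = (3 + w)/w)
u = -28
t(G, J) = -5 (t(G, J) = -4 - 1 = -5)
N(13)*u + t(13, p(4*(-3 + 1), -4)) = ((3 + 13)/13)*(-28) - 5 = ((1/13)*16)*(-28) - 5 = (16/13)*(-28) - 5 = -448/13 - 5 = -513/13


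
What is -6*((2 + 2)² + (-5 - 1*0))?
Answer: -66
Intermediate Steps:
-6*((2 + 2)² + (-5 - 1*0)) = -6*(4² + (-5 + 0)) = -6*(16 - 5) = -6*11 = -66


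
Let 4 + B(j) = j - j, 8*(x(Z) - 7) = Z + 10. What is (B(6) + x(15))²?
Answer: 2401/64 ≈ 37.516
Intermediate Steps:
x(Z) = 33/4 + Z/8 (x(Z) = 7 + (Z + 10)/8 = 7 + (10 + Z)/8 = 7 + (5/4 + Z/8) = 33/4 + Z/8)
B(j) = -4 (B(j) = -4 + (j - j) = -4 + 0 = -4)
(B(6) + x(15))² = (-4 + (33/4 + (⅛)*15))² = (-4 + (33/4 + 15/8))² = (-4 + 81/8)² = (49/8)² = 2401/64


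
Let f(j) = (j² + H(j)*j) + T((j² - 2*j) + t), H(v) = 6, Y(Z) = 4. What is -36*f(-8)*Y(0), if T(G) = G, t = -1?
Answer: -13680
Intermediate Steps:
f(j) = -1 + 2*j² + 4*j (f(j) = (j² + 6*j) + ((j² - 2*j) - 1) = (j² + 6*j) + (-1 + j² - 2*j) = -1 + 2*j² + 4*j)
-36*f(-8)*Y(0) = -36*(-1 + 2*(-8)² + 4*(-8))*4 = -36*(-1 + 2*64 - 32)*4 = -36*(-1 + 128 - 32)*4 = -3420*4 = -36*380 = -13680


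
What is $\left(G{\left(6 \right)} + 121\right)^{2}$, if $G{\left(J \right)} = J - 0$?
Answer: $16129$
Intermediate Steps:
$G{\left(J \right)} = J$ ($G{\left(J \right)} = J + 0 = J$)
$\left(G{\left(6 \right)} + 121\right)^{2} = \left(6 + 121\right)^{2} = 127^{2} = 16129$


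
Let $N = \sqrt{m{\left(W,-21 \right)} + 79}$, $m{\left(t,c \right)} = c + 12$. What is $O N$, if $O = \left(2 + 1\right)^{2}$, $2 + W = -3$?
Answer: $9 \sqrt{70} \approx 75.299$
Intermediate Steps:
$W = -5$ ($W = -2 - 3 = -5$)
$O = 9$ ($O = 3^{2} = 9$)
$m{\left(t,c \right)} = 12 + c$
$N = \sqrt{70}$ ($N = \sqrt{\left(12 - 21\right) + 79} = \sqrt{-9 + 79} = \sqrt{70} \approx 8.3666$)
$O N = 9 \sqrt{70}$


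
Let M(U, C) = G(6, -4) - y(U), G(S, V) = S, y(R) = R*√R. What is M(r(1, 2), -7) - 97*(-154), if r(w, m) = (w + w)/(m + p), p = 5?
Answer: 14944 - 2*√14/49 ≈ 14944.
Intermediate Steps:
y(R) = R^(3/2)
r(w, m) = 2*w/(5 + m) (r(w, m) = (w + w)/(m + 5) = (2*w)/(5 + m) = 2*w/(5 + m))
M(U, C) = 6 - U^(3/2)
M(r(1, 2), -7) - 97*(-154) = (6 - (2*1/(5 + 2))^(3/2)) - 97*(-154) = (6 - (2*1/7)^(3/2)) + 14938 = (6 - (2*1*(⅐))^(3/2)) + 14938 = (6 - (2/7)^(3/2)) + 14938 = (6 - 2*√14/49) + 14938 = 14944 - 2*√14/49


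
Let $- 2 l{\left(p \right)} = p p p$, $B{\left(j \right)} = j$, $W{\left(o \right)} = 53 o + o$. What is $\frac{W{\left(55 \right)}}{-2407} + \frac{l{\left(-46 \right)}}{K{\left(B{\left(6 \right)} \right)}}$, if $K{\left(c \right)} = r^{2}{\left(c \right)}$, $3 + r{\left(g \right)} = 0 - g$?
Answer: $\frac{116903306}{194967} \approx 599.61$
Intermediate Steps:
$W{\left(o \right)} = 54 o$
$l{\left(p \right)} = - \frac{p^{3}}{2}$ ($l{\left(p \right)} = - \frac{p p p}{2} = - \frac{p^{2} p}{2} = - \frac{p^{3}}{2}$)
$r{\left(g \right)} = -3 - g$ ($r{\left(g \right)} = -3 + \left(0 - g\right) = -3 - g$)
$K{\left(c \right)} = \left(-3 - c\right)^{2}$
$\frac{W{\left(55 \right)}}{-2407} + \frac{l{\left(-46 \right)}}{K{\left(B{\left(6 \right)} \right)}} = \frac{54 \cdot 55}{-2407} + \frac{\left(- \frac{1}{2}\right) \left(-46\right)^{3}}{\left(3 + 6\right)^{2}} = 2970 \left(- \frac{1}{2407}\right) + \frac{\left(- \frac{1}{2}\right) \left(-97336\right)}{9^{2}} = - \frac{2970}{2407} + \frac{48668}{81} = \frac{116903306}{194967}$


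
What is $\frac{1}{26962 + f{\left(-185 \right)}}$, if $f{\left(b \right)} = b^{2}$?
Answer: $\frac{1}{61187} \approx 1.6343 \cdot 10^{-5}$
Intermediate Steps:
$\frac{1}{26962 + f{\left(-185 \right)}} = \frac{1}{26962 + \left(-185\right)^{2}} = \frac{1}{26962 + 34225} = \frac{1}{61187}$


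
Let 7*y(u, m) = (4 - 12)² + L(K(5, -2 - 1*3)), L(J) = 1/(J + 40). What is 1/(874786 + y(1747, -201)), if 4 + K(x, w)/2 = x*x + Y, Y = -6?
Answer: 490/428649621 ≈ 1.1431e-6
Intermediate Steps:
K(x, w) = -20 + 2*x² (K(x, w) = -8 + 2*(x*x - 6) = -8 + 2*(x² - 6) = -8 + 2*(-6 + x²) = -8 + (-12 + 2*x²) = -20 + 2*x²)
L(J) = 1/(40 + J)
y(u, m) = 4481/490 (y(u, m) = ((4 - 12)² + 1/(40 + (-20 + 2*5²)))/7 = ((-8)² + 1/(40 + (-20 + 2*25)))/7 = (64 + 1/(40 + (-20 + 50)))/7 = (64 + 1/(40 + 30))/7 = (64 + 1/70)/7 = (⅐)*(4481/70) = 4481/490)
1/(874786 + y(1747, -201)) = 1/(874786 + 4481/490) = 1/(428649621/490) = 490/428649621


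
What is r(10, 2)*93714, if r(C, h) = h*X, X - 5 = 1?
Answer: 1124568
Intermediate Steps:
X = 6 (X = 5 + 1 = 6)
r(C, h) = 6*h (r(C, h) = h*6 = 6*h)
r(10, 2)*93714 = (6*2)*93714 = 12*93714 = 1124568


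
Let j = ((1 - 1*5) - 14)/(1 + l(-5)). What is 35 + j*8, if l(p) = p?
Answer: 71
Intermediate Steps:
j = 9/2 (j = ((1 - 1*5) - 14)/(1 - 5) = ((1 - 5) - 14)/(-4) = (-4 - 14)*(-¼) = -18*(-¼) = 9/2 ≈ 4.5000)
35 + j*8 = 35 + (9/2)*8 = 35 + 36 = 71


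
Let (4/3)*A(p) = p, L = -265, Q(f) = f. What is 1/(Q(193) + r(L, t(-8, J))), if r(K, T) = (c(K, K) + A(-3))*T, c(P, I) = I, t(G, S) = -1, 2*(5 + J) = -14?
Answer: 4/1841 ≈ 0.0021727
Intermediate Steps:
J = -12 (J = -5 + (½)*(-14) = -5 - 7 = -12)
A(p) = 3*p/4
r(K, T) = T*(-9/4 + K) (r(K, T) = (K + (¾)*(-3))*T = (K - 9/4)*T = (-9/4 + K)*T = T*(-9/4 + K))
1/(Q(193) + r(L, t(-8, J))) = 1/(193 + (¼)*(-1)*(-9 + 4*(-265))) = 1/(193 + (¼)*(-1)*(-9 - 1060)) = 1/(193 + (¼)*(-1)*(-1069)) = 1/(193 + 1069/4) = 1/(1841/4) = 4/1841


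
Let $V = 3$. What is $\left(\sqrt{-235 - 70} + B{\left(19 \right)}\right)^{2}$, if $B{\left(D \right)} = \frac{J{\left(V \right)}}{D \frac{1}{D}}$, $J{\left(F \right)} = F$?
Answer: $\left(3 + i \sqrt{305}\right)^{2} \approx -296.0 + 104.79 i$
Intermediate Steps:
$B{\left(D \right)} = 3$ ($B{\left(D \right)} = \frac{3}{D \frac{1}{D}} = \frac{3}{1} = 3 \cdot 1 = 3$)
$\left(\sqrt{-235 - 70} + B{\left(19 \right)}\right)^{2} = \left(\sqrt{-235 - 70} + 3\right)^{2} = \left(\sqrt{-305} + 3\right)^{2} = \left(i \sqrt{305} + 3\right)^{2} = \left(3 + i \sqrt{305}\right)^{2}$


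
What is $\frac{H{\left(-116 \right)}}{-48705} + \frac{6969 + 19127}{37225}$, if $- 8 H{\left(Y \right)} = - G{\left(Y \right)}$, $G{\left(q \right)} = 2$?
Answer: $\frac{1016797099}{1450434900} \approx 0.70103$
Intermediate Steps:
$H{\left(Y \right)} = \frac{1}{4}$ ($H{\left(Y \right)} = - \frac{\left(-1\right) 2}{8} = \left(- \frac{1}{8}\right) \left(-2\right) = \frac{1}{4}$)
$\frac{H{\left(-116 \right)}}{-48705} + \frac{6969 + 19127}{37225} = \frac{1}{4 \left(-48705\right)} + \frac{6969 + 19127}{37225} = \frac{1}{4} \left(- \frac{1}{48705}\right) + 26096 \cdot \frac{1}{37225} = - \frac{1}{194820} + \frac{26096}{37225} = \frac{1016797099}{1450434900}$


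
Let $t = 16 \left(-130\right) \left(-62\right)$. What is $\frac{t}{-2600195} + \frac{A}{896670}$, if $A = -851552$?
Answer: $- \frac{17921813968}{17934745005} \approx -0.99928$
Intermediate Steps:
$t = 128960$ ($t = \left(-2080\right) \left(-62\right) = 128960$)
$\frac{t}{-2600195} + \frac{A}{896670} = \frac{128960}{-2600195} - \frac{851552}{896670} = 128960 \left(- \frac{1}{2600195}\right) - \frac{425776}{448335} = - \frac{1984}{40003} - \frac{425776}{448335} = - \frac{17921813968}{17934745005}$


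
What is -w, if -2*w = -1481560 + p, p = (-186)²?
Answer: -723482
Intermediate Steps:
p = 34596
w = 723482 (w = -(-1481560 + 34596)/2 = -½*(-1446964) = 723482)
-w = -1*723482 = -723482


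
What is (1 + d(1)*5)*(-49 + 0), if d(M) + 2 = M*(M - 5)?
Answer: 1421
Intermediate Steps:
d(M) = -2 + M*(-5 + M) (d(M) = -2 + M*(M - 5) = -2 + M*(-5 + M))
(1 + d(1)*5)*(-49 + 0) = (1 + (-2 + 1² - 5*1)*5)*(-49 + 0) = (1 + (-2 + 1 - 5)*5)*(-49) = (1 - 6*5)*(-49) = (1 - 30)*(-49) = -29*(-49) = 1421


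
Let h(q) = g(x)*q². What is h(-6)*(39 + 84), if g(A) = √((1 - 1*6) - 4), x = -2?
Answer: 13284*I ≈ 13284.0*I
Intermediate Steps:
g(A) = 3*I (g(A) = √((1 - 6) - 4) = √(-5 - 4) = √(-9) = 3*I)
h(q) = 3*I*q² (h(q) = (3*I)*q² = 3*I*q²)
h(-6)*(39 + 84) = (3*I*(-6)²)*(39 + 84) = (3*I*36)*123 = (108*I)*123 = 13284*I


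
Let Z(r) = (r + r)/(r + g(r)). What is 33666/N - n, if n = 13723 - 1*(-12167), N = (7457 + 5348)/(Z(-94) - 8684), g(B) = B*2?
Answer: -124770910/2561 ≈ -48720.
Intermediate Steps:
g(B) = 2*B
Z(r) = 2/3 (Z(r) = (r + r)/(r + 2*r) = (2*r)/((3*r)) = (2*r)*(1/(3*r)) = 2/3)
N = -7683/5210 (N = (7457 + 5348)/(2/3 - 8684) = 12805/(-26050/3) = 12805*(-3/26050) = -7683/5210 ≈ -1.4747)
n = 25890 (n = 13723 + 12167 = 25890)
33666/N - n = 33666/(-7683/5210) - 1*25890 = 33666*(-5210/7683) - 25890 = -58466620/2561 - 25890 = -124770910/2561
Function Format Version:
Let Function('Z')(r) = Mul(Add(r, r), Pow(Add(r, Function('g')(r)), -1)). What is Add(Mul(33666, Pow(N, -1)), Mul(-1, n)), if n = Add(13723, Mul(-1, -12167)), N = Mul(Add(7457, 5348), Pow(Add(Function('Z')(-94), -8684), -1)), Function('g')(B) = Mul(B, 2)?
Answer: Rational(-124770910, 2561) ≈ -48720.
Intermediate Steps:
Function('g')(B) = Mul(2, B)
Function('Z')(r) = Rational(2, 3) (Function('Z')(r) = Mul(Add(r, r), Pow(Add(r, Mul(2, r)), -1)) = Mul(Mul(2, r), Pow(Mul(3, r), -1)) = Mul(Mul(2, r), Mul(Rational(1, 3), Pow(r, -1))) = Rational(2, 3))
N = Rational(-7683, 5210) (N = Mul(Add(7457, 5348), Pow(Add(Rational(2, 3), -8684), -1)) = Mul(12805, Pow(Rational(-26050, 3), -1)) = Mul(12805, Rational(-3, 26050)) = Rational(-7683, 5210) ≈ -1.4747)
n = 25890 (n = Add(13723, 12167) = 25890)
Add(Mul(33666, Pow(N, -1)), Mul(-1, n)) = Add(Mul(33666, Pow(Rational(-7683, 5210), -1)), Mul(-1, 25890)) = Add(Mul(33666, Rational(-5210, 7683)), -25890) = Add(Rational(-58466620, 2561), -25890) = Rational(-124770910, 2561)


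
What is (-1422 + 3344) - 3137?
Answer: -1215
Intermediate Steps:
(-1422 + 3344) - 3137 = 1922 - 3137 = -1215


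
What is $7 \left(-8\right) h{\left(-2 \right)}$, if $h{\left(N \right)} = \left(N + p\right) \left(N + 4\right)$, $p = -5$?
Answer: $784$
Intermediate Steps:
$h{\left(N \right)} = \left(-5 + N\right) \left(4 + N\right)$ ($h{\left(N \right)} = \left(N - 5\right) \left(N + 4\right) = \left(-5 + N\right) \left(4 + N\right)$)
$7 \left(-8\right) h{\left(-2 \right)} = 7 \left(-8\right) \left(-20 + \left(-2\right)^{2} - -2\right) = - 56 \left(-20 + 4 + 2\right) = \left(-56\right) \left(-14\right) = 784$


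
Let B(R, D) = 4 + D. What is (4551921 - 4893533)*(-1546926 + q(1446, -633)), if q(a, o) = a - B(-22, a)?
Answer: 528449851160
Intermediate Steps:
q(a, o) = -4 (q(a, o) = a - (4 + a) = a + (-4 - a) = -4)
(4551921 - 4893533)*(-1546926 + q(1446, -633)) = (4551921 - 4893533)*(-1546926 - 4) = -341612*(-1546930) = 528449851160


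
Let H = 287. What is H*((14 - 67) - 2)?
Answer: -15785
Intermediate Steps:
H*((14 - 67) - 2) = 287*((14 - 67) - 2) = 287*(-53 - 2) = 287*(-55) = -15785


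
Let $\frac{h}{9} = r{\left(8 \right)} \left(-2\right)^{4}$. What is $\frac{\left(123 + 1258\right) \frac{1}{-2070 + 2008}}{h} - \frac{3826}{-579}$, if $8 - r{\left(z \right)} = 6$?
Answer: $\frac{22505819}{3446208} \approx 6.5306$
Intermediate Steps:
$r{\left(z \right)} = 2$ ($r{\left(z \right)} = 8 - 6 = 2$)
$h = 288$ ($h = 9 \cdot 2 \left(-2\right)^{4} = 9 \cdot 2 \cdot 16 = 9 \cdot 32 = 288$)
$\frac{\left(123 + 1258\right) \frac{1}{-2070 + 2008}}{h} - \frac{3826}{-579} = \frac{\left(123 + 1258\right) \frac{1}{-2070 + 2008}}{288} - \frac{3826}{-579} = \frac{1381}{-62} \cdot \frac{1}{288} - - \frac{3826}{579} = 1381 \left(- \frac{1}{62}\right) \frac{1}{288} + \frac{3826}{579} = \left(- \frac{1381}{62}\right) \frac{1}{288} + \frac{3826}{579} = - \frac{1381}{17856} + \frac{3826}{579} = \frac{22505819}{3446208}$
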